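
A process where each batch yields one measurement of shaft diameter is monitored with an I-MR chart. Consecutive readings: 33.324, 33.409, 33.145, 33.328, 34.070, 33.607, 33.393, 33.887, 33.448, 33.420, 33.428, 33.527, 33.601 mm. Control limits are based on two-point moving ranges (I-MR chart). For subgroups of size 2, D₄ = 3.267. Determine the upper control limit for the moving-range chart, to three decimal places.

0.842

Moving ranges: 0.085, 0.264, 0.183, 0.742, 0.463, 0.214, 0.494, 0.439, 0.028, 0.008, 0.099, 0.074; M̄R̄ = 3.0930 / 12 = 0.2577
UCL_MR = D₄·M̄R̄ = 3.267 × 0.2577 = 0.8421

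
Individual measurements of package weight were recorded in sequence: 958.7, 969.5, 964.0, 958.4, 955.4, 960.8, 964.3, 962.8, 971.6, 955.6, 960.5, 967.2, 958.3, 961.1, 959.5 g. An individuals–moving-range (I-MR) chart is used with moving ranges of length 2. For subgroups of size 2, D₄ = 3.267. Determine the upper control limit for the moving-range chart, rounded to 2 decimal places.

Moving ranges: 10.8, 5.5, 5.6, 3.0, 5.4, 3.5, 1.5, 8.8, 16.0, 4.9, 6.7, 8.9, 2.8, 1.6; M̄R̄ = 85.0000 / 14 = 6.0714
UCL_MR = D₄·M̄R̄ = 3.267 × 6.0714 = 19.8354

19.84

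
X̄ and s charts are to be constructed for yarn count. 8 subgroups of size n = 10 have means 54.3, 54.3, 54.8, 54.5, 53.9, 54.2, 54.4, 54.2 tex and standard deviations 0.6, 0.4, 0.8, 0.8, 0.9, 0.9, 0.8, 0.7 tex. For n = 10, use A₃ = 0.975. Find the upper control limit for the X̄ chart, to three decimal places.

55.044

X̄̄ = (54.3 + 54.3 + 54.8 + 54.5 + 53.9 + 54.2 + 54.4 + 54.2) / 8 = 54.3250
s̄ = (0.6 + 0.4 + 0.8 + 0.8 + 0.9 + 0.9 + 0.8 + 0.7) / 8 = 0.7375
UCL = X̄̄ + A₃·s̄ = 54.3250 + 0.975 × 0.7375 = 55.0441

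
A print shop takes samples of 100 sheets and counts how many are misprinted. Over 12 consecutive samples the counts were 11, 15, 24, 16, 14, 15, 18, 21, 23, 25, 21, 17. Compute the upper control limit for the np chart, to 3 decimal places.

p̄ = Σdᵢ / (k·n) = 220 / (12 × 100) = 0.18333
UCL = np̄ + 3·√(np̄(1−p̄)) = 18.3333 + 3 × √(18.3333×0.81667) = 18.3333 + 3 × 3.8694 = 29.9415

29.942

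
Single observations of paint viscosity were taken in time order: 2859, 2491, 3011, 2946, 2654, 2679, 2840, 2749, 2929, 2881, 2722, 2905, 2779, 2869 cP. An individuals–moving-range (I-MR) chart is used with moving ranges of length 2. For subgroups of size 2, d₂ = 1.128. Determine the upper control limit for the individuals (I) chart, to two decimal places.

X̄ = (2859 + 2491 + 3011 + 2946 + 2654 + 2679 + 2840 + 2749 + 2929 + 2881 + 2722 + 2905 + 2779 + 2869) / 14 = 2808.1429
Moving ranges: 368, 520, 65, 292, 25, 161, 91, 180, 48, 159, 183, 126, 90; M̄R̄ = 2308.0000 / 13 = 177.5385
UCL = X̄ + 3·M̄R̄/d₂ = 2808.1429 + 3 × 177.5385 / 1.128 = 3280.3196

3280.32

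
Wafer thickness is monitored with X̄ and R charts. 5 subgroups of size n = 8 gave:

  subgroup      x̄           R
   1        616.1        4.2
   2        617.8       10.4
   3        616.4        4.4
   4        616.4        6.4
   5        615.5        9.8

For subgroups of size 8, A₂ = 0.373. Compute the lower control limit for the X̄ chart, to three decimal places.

X̄̄ = (616.1 + 617.8 + 616.4 + 616.4 + 615.5) / 5 = 3082.2000 / 5 = 616.4400
R̄ = (4.2 + 10.4 + 4.4 + 6.4 + 9.8) / 5 = 35.2000 / 5 = 7.0400
LCL = X̄̄ − A₂·R̄ = 616.4400 − 0.373 × 7.0400 = 613.8141

613.814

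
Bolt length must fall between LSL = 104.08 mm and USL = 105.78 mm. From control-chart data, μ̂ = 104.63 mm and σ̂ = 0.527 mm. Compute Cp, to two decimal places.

Cp = (USL − LSL) / (6σ̂) = (105.78 − 104.08) / (6 × 0.527) = 1.7000 / 3.1620 = 0.5376

0.54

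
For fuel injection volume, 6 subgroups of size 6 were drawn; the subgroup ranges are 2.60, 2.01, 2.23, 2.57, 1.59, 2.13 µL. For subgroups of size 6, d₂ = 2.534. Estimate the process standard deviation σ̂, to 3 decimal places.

0.864

R̄ = (2.60 + 2.01 + 2.23 + 2.57 + 1.59 + 2.13) / 6 = 2.1883
σ̂ = R̄ / d₂ = 2.1883 / 2.534 = 0.8636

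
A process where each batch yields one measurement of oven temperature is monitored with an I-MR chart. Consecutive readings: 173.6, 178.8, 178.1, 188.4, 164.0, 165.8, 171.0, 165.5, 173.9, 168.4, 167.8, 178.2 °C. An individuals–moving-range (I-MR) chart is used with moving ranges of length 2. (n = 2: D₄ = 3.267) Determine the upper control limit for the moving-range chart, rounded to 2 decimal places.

Moving ranges: 5.2, 0.7, 10.3, 24.4, 1.8, 5.2, 5.5, 8.4, 5.5, 0.6, 10.4; M̄R̄ = 78.0000 / 11 = 7.0909
UCL_MR = D₄·M̄R̄ = 3.267 × 7.0909 = 23.1660

23.17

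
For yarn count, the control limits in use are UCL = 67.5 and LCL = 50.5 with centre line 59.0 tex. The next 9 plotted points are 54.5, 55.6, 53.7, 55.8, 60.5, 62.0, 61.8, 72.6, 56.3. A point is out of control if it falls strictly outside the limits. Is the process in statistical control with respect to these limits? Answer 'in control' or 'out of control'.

out of control

Compare each point to [50.5, 67.5]: sample 8 = 72.6 > UCL.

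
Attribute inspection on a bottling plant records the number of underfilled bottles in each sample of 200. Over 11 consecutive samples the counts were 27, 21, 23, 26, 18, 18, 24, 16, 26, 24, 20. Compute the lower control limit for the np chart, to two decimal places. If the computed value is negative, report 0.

p̄ = Σdᵢ / (k·n) = 243 / (11 × 200) = 0.11045
LCL = np̄ − 3·√(np̄(1−p̄)) = 22.0909 − 3 × 4.4329 = 8.7921

8.79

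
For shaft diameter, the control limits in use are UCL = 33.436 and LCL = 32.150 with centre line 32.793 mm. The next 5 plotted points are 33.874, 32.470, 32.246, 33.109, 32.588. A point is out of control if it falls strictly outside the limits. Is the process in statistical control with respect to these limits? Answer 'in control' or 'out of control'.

out of control

Compare each point to [32.150, 33.436]: sample 1 = 33.874 > UCL.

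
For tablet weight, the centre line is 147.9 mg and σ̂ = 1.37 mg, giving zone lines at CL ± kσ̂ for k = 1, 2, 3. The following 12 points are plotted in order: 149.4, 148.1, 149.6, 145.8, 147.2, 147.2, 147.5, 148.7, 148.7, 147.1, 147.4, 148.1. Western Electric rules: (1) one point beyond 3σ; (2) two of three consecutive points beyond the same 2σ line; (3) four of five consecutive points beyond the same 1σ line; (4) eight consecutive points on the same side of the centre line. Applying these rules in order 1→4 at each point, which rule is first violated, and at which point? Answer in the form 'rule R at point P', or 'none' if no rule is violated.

none

Zone of each point (C = within 1σ̂, B = 1σ̂–2σ̂, A = 2σ̂–3σ̂, * = beyond 3σ̂; sign = side of CL): 1:+B, 2:+C, 3:+B, 4:-B, 5:-C, 6:-C, 7:-C, 8:+C, 9:+C, 10:-C, 11:-C, 12:+C
No rule fires across all 12 points.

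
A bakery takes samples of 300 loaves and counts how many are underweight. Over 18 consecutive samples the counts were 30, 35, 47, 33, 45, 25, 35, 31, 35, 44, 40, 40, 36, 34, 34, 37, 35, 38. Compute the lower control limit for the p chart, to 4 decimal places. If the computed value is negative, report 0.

p̄ = Σdᵢ / (k·n) = 654 / (18 × 300) = 0.12111
LCL = p̄ − 3·√(p̄(1−p̄)/n) = 0.12111 − 3 × 0.01884 = 0.06460

0.0646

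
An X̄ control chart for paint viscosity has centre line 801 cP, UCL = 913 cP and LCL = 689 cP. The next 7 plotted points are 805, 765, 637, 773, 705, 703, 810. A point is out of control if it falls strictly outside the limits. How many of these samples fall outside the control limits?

Compare each point to [689, 913]: sample 3 = 637 < LCL.

1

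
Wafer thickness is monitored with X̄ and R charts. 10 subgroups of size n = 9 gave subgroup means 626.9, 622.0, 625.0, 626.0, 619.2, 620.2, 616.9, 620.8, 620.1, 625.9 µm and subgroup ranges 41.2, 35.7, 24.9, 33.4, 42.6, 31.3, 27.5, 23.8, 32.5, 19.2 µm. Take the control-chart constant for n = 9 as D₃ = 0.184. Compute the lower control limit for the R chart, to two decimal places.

5.74

R̄ = (41.2 + 35.7 + 24.9 + 33.4 + 42.6 + 31.3 + 27.5 + 23.8 + 32.5 + 19.2) / 10 = 312.1000 / 10 = 31.2100
LCL_R = D₃·R̄ = 0.184 × 31.2100 = 5.7426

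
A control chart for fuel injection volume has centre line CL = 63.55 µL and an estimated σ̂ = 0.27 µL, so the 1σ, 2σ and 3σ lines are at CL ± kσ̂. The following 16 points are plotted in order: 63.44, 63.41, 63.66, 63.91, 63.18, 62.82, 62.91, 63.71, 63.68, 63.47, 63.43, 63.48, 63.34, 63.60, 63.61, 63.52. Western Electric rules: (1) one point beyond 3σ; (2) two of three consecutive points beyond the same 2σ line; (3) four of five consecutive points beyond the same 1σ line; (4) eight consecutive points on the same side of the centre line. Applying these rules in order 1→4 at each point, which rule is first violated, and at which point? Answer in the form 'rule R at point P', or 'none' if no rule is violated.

Zone of each point (C = within 1σ̂, B = 1σ̂–2σ̂, A = 2σ̂–3σ̂, * = beyond 3σ̂; sign = side of CL): 1:-C, 2:-C, 3:+C, 4:+B, 5:-B, 6:-A, 7:-A, 8:+C, 9:+C, 10:-C, 11:-C, 12:-C, 13:-C, 14:+C, 15:+C, 16:-C
Rule 2 (two of three consecutive points beyond the same 2σ limit) is satisfied at point 7.

rule 2 at point 7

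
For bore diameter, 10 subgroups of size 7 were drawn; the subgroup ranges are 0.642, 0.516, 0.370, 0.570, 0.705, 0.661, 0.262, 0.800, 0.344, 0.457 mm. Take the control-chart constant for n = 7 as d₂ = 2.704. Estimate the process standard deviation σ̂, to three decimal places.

0.197

R̄ = (0.642 + 0.516 + 0.370 + 0.570 + 0.705 + 0.661 + 0.262 + 0.800 + 0.344 + 0.457) / 10 = 0.5327
σ̂ = R̄ / d₂ = 0.5327 / 2.704 = 0.1970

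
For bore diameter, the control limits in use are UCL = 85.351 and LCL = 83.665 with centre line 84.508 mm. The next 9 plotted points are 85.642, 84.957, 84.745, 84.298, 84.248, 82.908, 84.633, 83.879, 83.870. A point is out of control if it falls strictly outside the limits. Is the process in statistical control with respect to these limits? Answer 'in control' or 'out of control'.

out of control

Compare each point to [83.665, 85.351]: sample 1 = 85.642 > UCL; sample 6 = 82.908 < LCL.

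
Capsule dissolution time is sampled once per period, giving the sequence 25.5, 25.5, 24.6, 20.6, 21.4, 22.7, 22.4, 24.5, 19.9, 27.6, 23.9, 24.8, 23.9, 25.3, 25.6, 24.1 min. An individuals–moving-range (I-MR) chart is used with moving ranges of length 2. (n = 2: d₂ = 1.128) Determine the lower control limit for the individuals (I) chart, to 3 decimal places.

X̄ = (25.5 + 25.5 + 24.6 + 20.6 + 21.4 + 22.7 + 22.4 + 24.5 + 19.9 + 27.6 + 23.9 + 24.8 + 23.9 + 25.3 + 25.6 + 24.1) / 16 = 23.8938
Moving ranges: 0.0, 0.9, 4.0, 0.8, 1.3, 0.3, 2.1, 4.6, 7.7, 3.7, 0.9, 0.9, 1.4, 0.3, 1.5; M̄R̄ = 30.4000 / 15 = 2.0267
LCL = X̄ − 3·M̄R̄/d₂ = 23.8938 − 3 × 2.0267 / 1.128 = 18.5037

18.504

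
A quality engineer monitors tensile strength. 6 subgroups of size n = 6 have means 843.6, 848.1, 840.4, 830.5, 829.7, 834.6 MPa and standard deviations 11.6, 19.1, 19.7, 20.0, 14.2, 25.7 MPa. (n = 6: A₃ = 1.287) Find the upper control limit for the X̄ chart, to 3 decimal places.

X̄̄ = (843.6 + 848.1 + 840.4 + 830.5 + 829.7 + 834.6) / 6 = 837.8167
s̄ = (11.6 + 19.1 + 19.7 + 20.0 + 14.2 + 25.7) / 6 = 18.3833
UCL = X̄̄ + A₃·s̄ = 837.8167 + 1.287 × 18.3833 = 861.4760

861.476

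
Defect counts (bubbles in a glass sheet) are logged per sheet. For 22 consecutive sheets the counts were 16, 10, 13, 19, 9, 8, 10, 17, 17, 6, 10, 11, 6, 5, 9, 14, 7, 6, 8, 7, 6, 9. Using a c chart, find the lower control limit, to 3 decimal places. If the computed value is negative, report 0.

c̄ = (16 + 10 + 13 + 19 + 9 + 8 + 10 + 17 + 17 + 6 + 10 + 11 + 6 + 5 + 9 + 14 + 7 + 6 + 8 + 7 + 6 + 9) / 22 = 223 / 22 = 10.1364
LCL = c̄ − 3√c̄ = 10.1364 − 3 × 3.1838 = 0.5851

0.585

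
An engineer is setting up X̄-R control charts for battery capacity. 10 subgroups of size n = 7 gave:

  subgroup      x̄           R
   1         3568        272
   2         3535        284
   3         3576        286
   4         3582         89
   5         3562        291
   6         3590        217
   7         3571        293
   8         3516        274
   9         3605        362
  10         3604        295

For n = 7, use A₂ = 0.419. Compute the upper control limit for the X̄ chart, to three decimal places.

X̄̄ = (3568 + 3535 + 3576 + 3582 + 3562 + 3590 + 3571 + 3516 + 3605 + 3604) / 10 = 35709.0000 / 10 = 3570.9000
R̄ = (272 + 284 + 286 + 89 + 291 + 217 + 293 + 274 + 362 + 295) / 10 = 2663.0000 / 10 = 266.3000
UCL = X̄̄ + A₂·R̄ = 3570.9000 + 0.419 × 266.3000 = 3682.4797

3682.480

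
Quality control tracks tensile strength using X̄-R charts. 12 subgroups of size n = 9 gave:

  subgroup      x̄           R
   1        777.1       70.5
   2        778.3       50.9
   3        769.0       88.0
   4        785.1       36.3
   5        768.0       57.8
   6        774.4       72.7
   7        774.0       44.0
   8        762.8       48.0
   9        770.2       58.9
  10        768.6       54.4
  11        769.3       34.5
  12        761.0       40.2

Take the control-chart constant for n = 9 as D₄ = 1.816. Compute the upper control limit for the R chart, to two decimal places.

99.30

R̄ = (70.5 + 50.9 + 88.0 + 36.3 + 57.8 + 72.7 + 44.0 + 48.0 + 58.9 + 54.4 + 34.5 + 40.2) / 12 = 656.2000 / 12 = 54.6833
UCL_R = D₄·R̄ = 1.816 × 54.6833 = 99.3049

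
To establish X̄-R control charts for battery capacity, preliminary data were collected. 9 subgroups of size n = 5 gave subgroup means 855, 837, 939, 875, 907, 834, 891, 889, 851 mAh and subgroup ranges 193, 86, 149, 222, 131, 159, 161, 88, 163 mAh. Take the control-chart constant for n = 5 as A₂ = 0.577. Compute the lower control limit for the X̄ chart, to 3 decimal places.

788.655

X̄̄ = (855 + 837 + 939 + 875 + 907 + 834 + 891 + 889 + 851) / 9 = 7878.0000 / 9 = 875.3333
R̄ = (193 + 86 + 149 + 222 + 131 + 159 + 161 + 88 + 163) / 9 = 1352.0000 / 9 = 150.2222
LCL = X̄̄ − A₂·R̄ = 875.3333 − 0.577 × 150.2222 = 788.6551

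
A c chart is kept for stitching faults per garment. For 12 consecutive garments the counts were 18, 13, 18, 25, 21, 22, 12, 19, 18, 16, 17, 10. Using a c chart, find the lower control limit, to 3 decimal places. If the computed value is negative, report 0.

4.897

c̄ = (18 + 13 + 18 + 25 + 21 + 22 + 12 + 19 + 18 + 16 + 17 + 10) / 12 = 209 / 12 = 17.4167
LCL = c̄ − 3√c̄ = 17.4167 − 3 × 4.1733 = 4.8967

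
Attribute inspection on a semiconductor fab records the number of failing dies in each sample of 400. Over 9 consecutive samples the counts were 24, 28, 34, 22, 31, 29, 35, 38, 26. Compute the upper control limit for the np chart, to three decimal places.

p̄ = Σdᵢ / (k·n) = 267 / (9 × 400) = 0.07417
UCL = np̄ + 3·√(np̄(1−p̄)) = 29.6667 + 3 × √(29.6667×0.92583) = 29.6667 + 3 × 5.2408 = 45.3892

45.389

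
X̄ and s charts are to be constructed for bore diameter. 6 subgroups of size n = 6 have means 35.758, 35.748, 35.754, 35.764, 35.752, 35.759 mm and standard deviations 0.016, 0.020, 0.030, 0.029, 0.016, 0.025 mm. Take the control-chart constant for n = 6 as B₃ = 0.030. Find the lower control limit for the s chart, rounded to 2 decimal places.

0.00

s̄ = (0.016 + 0.020 + 0.030 + 0.029 + 0.016 + 0.025) / 6 = 0.0227
LCL_s = B₃·s̄ = 0.030 × 0.0227 = 0.0007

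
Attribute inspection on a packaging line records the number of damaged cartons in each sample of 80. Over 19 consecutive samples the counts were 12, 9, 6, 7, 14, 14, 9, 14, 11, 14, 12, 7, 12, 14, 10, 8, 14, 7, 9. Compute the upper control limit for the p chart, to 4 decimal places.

0.2476

p̄ = Σdᵢ / (k·n) = 203 / (19 × 80) = 0.13355
UCL = p̄ + 3·√(p̄(1−p̄)/n) = 0.13355 + 3 × √(0.13355×0.86645/80) = 0.13355 + 3 × 0.03803 = 0.24765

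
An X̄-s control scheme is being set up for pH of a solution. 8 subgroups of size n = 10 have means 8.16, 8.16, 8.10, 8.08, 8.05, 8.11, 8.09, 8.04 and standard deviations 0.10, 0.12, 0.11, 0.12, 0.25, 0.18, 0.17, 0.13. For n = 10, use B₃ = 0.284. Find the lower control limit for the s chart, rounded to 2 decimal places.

0.04

s̄ = (0.10 + 0.12 + 0.11 + 0.12 + 0.25 + 0.18 + 0.17 + 0.13) / 8 = 0.1475
LCL_s = B₃·s̄ = 0.284 × 0.1475 = 0.0419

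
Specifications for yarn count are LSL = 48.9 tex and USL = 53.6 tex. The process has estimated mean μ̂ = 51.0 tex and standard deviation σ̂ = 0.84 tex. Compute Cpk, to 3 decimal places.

0.833

Cpu = (USL − μ̂) / (3σ̂) = (53.6 − 51.0) / (3 × 0.84) = 1.0317; Cpl = (μ̂ − LSL) / (3σ̂) = (51.0 − 48.9) / (3 × 0.84) = 0.8333; Cpk = min(Cpu, Cpl) = 0.8333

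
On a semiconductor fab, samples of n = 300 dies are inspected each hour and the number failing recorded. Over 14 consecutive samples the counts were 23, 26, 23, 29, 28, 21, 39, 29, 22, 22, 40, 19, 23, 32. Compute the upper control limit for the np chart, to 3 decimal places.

p̄ = Σdᵢ / (k·n) = 376 / (14 × 300) = 0.08952
UCL = np̄ + 3·√(np̄(1−p̄)) = 26.8571 + 3 × √(26.8571×0.91048) = 26.8571 + 3 × 4.9450 = 41.6921

41.692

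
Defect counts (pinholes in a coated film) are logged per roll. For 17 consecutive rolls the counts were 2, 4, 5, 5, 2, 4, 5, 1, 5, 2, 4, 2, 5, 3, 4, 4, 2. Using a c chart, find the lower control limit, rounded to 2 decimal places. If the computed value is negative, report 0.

0.00

c̄ = (2 + 4 + 5 + 5 + 2 + 4 + 5 + 1 + 5 + 2 + 4 + 2 + 5 + 3 + 4 + 4 + 2) / 17 = 59 / 17 = 3.4706
LCL = c̄ − 3√c̄ = 3.4706 − 3 × 1.8630 = -2.1183 → 0 (cannot be negative)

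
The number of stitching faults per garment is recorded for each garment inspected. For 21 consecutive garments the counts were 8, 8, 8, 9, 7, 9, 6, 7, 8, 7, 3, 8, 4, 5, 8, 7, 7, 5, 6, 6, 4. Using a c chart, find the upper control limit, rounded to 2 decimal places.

14.41

c̄ = (8 + 8 + 8 + 9 + 7 + 9 + 6 + 7 + 8 + 7 + 3 + 8 + 4 + 5 + 8 + 7 + 7 + 5 + 6 + 6 + 4) / 21 = 140 / 21 = 6.6667
UCL = c̄ + 3√c̄ = 6.6667 + 3 × √6.6667 = 6.6667 + 3 × 2.5820 = 14.4126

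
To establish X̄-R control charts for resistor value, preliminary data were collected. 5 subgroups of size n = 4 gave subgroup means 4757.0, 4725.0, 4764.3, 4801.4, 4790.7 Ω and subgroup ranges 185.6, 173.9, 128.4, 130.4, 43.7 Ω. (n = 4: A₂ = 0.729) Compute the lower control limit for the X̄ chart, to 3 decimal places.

4671.160

X̄̄ = (4757.0 + 4725.0 + 4764.3 + 4801.4 + 4790.7) / 5 = 23838.4000 / 5 = 4767.6800
R̄ = (185.6 + 173.9 + 128.4 + 130.4 + 43.7) / 5 = 662.0000 / 5 = 132.4000
LCL = X̄̄ − A₂·R̄ = 4767.6800 − 0.729 × 132.4000 = 4671.1604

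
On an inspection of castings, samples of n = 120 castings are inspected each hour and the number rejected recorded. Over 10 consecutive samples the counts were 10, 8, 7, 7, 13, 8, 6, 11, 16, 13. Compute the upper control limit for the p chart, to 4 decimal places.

0.1578

p̄ = Σdᵢ / (k·n) = 99 / (10 × 120) = 0.08250
UCL = p̄ + 3·√(p̄(1−p̄)/n) = 0.08250 + 3 × √(0.08250×0.91750/120) = 0.08250 + 3 × 0.02512 = 0.15785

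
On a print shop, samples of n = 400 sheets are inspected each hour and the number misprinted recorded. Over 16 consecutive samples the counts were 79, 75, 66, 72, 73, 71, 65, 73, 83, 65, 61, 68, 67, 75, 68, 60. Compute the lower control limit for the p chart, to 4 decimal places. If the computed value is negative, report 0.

0.1181

p̄ = Σdᵢ / (k·n) = 1121 / (16 × 400) = 0.17516
LCL = p̄ − 3·√(p̄(1−p̄)/n) = 0.17516 − 3 × 0.01901 = 0.11814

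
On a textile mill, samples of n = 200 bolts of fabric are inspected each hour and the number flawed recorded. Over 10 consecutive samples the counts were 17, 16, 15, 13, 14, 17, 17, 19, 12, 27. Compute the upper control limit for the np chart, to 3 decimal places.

p̄ = Σdᵢ / (k·n) = 167 / (10 × 200) = 0.08350
UCL = np̄ + 3·√(np̄(1−p̄)) = 16.7000 + 3 × √(16.7000×0.91650) = 16.7000 + 3 × 3.9122 = 28.4367

28.437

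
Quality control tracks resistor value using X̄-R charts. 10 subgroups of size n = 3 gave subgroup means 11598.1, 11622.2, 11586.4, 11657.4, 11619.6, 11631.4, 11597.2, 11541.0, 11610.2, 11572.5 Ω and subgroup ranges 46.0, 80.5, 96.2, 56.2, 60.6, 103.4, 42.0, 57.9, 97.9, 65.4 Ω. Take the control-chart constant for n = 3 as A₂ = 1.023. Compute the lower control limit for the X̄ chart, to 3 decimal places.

X̄̄ = (11598.1 + 11622.2 + 11586.4 + 11657.4 + 11619.6 + 11631.4 + 11597.2 + 11541.0 + 11610.2 + 11572.5) / 10 = 116036.0000 / 10 = 11603.6000
R̄ = (46.0 + 80.5 + 96.2 + 56.2 + 60.6 + 103.4 + 42.0 + 57.9 + 97.9 + 65.4) / 10 = 706.1000 / 10 = 70.6100
LCL = X̄̄ − A₂·R̄ = 11603.6000 − 1.023 × 70.6100 = 11531.3660

11531.366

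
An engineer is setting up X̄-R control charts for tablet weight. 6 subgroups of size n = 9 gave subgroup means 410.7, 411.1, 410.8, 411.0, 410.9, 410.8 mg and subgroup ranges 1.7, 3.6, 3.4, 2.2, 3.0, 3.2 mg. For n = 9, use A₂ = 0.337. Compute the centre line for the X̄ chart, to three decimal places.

410.883

X̄̄ = (410.7 + 411.1 + 410.8 + 411.0 + 410.9 + 410.8) / 6 = 2465.3000 / 6 = 410.8833
CL = X̄̄ = 410.8833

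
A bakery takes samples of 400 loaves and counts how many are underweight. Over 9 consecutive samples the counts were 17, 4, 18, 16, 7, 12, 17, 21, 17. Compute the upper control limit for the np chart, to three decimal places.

25.486

p̄ = Σdᵢ / (k·n) = 129 / (9 × 400) = 0.03583
UCL = np̄ + 3·√(np̄(1−p̄)) = 14.3333 + 3 × √(14.3333×0.96417) = 14.3333 + 3 × 3.7175 = 25.4858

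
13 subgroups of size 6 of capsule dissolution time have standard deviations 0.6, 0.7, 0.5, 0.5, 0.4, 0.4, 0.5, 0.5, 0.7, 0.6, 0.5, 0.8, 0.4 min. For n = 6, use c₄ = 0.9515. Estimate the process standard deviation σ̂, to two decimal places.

s̄ = (0.6 + 0.7 + 0.5 + 0.5 + 0.4 + 0.4 + 0.5 + 0.5 + 0.7 + 0.6 + 0.5 + 0.8 + 0.4) / 13 = 0.5462
σ̂ = s̄ / c₄ = 0.5462 / 0.9515 = 0.5740

0.57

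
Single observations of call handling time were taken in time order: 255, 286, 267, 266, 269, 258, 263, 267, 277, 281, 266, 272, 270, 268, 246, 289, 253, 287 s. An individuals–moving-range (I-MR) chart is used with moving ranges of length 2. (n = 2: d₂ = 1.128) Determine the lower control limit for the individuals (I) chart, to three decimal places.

230.090

X̄ = (255 + 286 + 267 + 266 + 269 + 258 + 263 + 267 + 277 + 281 + 266 + 272 + 270 + 268 + 246 + 289 + 253 + 287) / 18 = 268.8889
Moving ranges: 31, 19, 1, 3, 11, 5, 4, 10, 4, 15, 6, 2, 2, 22, 43, 36, 34; M̄R̄ = 248.0000 / 17 = 14.5882
LCL = X̄ − 3·M̄R̄/d₂ = 268.8889 − 3 × 14.5882 / 1.128 = 230.0904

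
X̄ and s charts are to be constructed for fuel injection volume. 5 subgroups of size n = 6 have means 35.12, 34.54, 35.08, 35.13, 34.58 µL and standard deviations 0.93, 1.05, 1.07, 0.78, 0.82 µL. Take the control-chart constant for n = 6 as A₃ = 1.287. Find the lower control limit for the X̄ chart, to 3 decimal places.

X̄̄ = (35.12 + 34.54 + 35.08 + 35.13 + 34.58) / 5 = 34.8900
s̄ = (0.93 + 1.05 + 1.07 + 0.78 + 0.82) / 5 = 0.9300
LCL = X̄̄ − A₃·s̄ = 34.8900 − 1.287 × 0.9300 = 33.6931

33.693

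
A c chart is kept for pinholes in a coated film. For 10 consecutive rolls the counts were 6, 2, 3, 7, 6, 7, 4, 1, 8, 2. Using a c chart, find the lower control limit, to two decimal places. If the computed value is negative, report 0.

0.00

c̄ = (6 + 2 + 3 + 7 + 6 + 7 + 4 + 1 + 8 + 2) / 10 = 46 / 10 = 4.6000
LCL = c̄ − 3√c̄ = 4.6000 − 3 × 2.1448 = -1.8343 → 0 (cannot be negative)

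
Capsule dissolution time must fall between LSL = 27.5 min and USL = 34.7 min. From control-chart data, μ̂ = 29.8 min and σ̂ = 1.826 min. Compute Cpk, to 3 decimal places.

0.420

Cpu = (USL − μ̂) / (3σ̂) = (34.7 − 29.8) / (3 × 1.826) = 0.8945; Cpl = (μ̂ − LSL) / (3σ̂) = (29.8 − 27.5) / (3 × 1.826) = 0.4199; Cpk = min(Cpu, Cpl) = 0.4199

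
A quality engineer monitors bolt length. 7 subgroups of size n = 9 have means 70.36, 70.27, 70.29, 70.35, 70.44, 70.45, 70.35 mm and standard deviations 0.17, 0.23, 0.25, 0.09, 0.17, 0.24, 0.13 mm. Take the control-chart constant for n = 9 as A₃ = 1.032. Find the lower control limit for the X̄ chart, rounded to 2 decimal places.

70.17

X̄̄ = (70.36 + 70.27 + 70.29 + 70.35 + 70.44 + 70.45 + 70.35) / 7 = 70.3586
s̄ = (0.17 + 0.23 + 0.25 + 0.09 + 0.17 + 0.24 + 0.13) / 7 = 0.1829
LCL = X̄̄ − A₃·s̄ = 70.3586 − 1.032 × 0.1829 = 70.1699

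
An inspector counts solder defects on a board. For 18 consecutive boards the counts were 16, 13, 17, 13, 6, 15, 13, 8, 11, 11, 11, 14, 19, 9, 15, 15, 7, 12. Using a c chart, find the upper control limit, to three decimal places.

c̄ = (16 + 13 + 17 + 13 + 6 + 15 + 13 + 8 + 11 + 11 + 11 + 14 + 19 + 9 + 15 + 15 + 7 + 12) / 18 = 225 / 18 = 12.5000
UCL = c̄ + 3√c̄ = 12.5000 + 3 × √12.5000 = 12.5000 + 3 × 3.5355 = 23.1066

23.107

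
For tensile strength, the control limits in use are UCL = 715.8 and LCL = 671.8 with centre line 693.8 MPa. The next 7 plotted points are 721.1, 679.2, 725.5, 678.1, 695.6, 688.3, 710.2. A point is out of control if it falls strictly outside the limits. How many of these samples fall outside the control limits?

Compare each point to [671.8, 715.8]: sample 1 = 721.1 > UCL; sample 3 = 725.5 > UCL.

2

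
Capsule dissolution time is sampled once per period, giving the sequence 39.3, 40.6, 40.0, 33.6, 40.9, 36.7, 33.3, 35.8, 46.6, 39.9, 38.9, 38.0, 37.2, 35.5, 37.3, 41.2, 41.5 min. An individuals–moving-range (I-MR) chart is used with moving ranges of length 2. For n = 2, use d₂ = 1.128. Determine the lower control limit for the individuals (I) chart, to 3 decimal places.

29.696

X̄ = (39.3 + 40.6 + 40.0 + 33.6 + 40.9 + 36.7 + 33.3 + 35.8 + 46.6 + 39.9 + 38.9 + 38.0 + 37.2 + 35.5 + 37.3 + 41.2 + 41.5) / 17 = 38.6059
Moving ranges: 1.3, 0.6, 6.4, 7.3, 4.2, 3.4, 2.5, 10.8, 6.7, 1.0, 0.9, 0.8, 1.7, 1.8, 3.9, 0.3; M̄R̄ = 53.6000 / 16 = 3.3500
LCL = X̄ − 3·M̄R̄/d₂ = 38.6059 − 3 × 3.3500 / 1.128 = 29.6963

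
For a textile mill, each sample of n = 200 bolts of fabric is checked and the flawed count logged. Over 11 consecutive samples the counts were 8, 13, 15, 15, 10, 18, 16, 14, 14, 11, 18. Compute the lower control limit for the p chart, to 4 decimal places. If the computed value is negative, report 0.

0.0153

p̄ = Σdᵢ / (k·n) = 152 / (11 × 200) = 0.06909
LCL = p̄ − 3·√(p̄(1−p̄)/n) = 0.06909 − 3 × 0.01793 = 0.01529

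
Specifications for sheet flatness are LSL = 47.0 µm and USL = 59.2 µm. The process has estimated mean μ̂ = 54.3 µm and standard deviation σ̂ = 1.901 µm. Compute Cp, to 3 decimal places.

Cp = (USL − LSL) / (6σ̂) = (59.2 − 47.0) / (6 × 1.901) = 12.2000 / 11.4060 = 1.0696

1.070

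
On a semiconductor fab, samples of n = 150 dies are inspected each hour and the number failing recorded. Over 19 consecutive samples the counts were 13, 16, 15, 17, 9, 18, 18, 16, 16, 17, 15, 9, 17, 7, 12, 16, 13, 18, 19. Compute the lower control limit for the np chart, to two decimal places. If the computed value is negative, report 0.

3.84

p̄ = Σdᵢ / (k·n) = 281 / (19 × 150) = 0.09860
LCL = np̄ − 3·√(np̄(1−p̄)) = 14.7895 − 3 × 3.6512 = 3.8359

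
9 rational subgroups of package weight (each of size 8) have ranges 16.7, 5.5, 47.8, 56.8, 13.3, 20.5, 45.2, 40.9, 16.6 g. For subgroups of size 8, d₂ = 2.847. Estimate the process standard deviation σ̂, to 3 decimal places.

R̄ = (16.7 + 5.5 + 47.8 + 56.8 + 13.3 + 20.5 + 45.2 + 40.9 + 16.6) / 9 = 29.2556
σ̂ = R̄ / d₂ = 29.2556 / 2.847 = 10.2759

10.276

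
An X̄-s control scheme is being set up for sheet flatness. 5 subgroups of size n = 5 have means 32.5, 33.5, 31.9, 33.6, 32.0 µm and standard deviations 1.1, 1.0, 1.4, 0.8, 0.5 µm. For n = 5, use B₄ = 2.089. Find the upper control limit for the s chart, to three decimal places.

s̄ = (1.1 + 1.0 + 1.4 + 0.8 + 0.5) / 5 = 0.9600
UCL_s = B₄·s̄ = 2.089 × 0.9600 = 2.0054

2.005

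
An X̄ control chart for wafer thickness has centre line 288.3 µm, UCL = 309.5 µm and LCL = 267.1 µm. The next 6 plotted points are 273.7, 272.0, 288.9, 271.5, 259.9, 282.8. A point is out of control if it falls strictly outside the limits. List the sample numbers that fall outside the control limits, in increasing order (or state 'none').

5

Compare each point to [267.1, 309.5]: sample 5 = 259.9 < LCL.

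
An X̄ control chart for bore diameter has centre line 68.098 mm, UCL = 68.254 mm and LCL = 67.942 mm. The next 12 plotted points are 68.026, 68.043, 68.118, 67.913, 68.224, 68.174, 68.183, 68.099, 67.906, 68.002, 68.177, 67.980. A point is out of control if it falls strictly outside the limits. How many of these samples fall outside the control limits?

2

Compare each point to [67.942, 68.254]: sample 4 = 67.913 < LCL; sample 9 = 67.906 < LCL.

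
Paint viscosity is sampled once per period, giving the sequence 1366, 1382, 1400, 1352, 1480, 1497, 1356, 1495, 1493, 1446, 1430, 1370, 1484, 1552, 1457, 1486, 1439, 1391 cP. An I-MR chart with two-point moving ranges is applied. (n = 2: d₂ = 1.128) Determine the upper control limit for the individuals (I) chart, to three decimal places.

X̄ = (1366 + 1382 + 1400 + 1352 + 1480 + 1497 + 1356 + 1495 + 1493 + 1446 + 1430 + 1370 + 1484 + 1552 + 1457 + 1486 + 1439 + 1391) / 18 = 1437.5556
Moving ranges: 16, 18, 48, 128, 17, 141, 139, 2, 47, 16, 60, 114, 68, 95, 29, 47, 48; M̄R̄ = 1033.0000 / 17 = 60.7647
UCL = X̄ + 3·M̄R̄/d₂ = 1437.5556 + 3 × 60.7647 / 1.128 = 1599.1638

1599.164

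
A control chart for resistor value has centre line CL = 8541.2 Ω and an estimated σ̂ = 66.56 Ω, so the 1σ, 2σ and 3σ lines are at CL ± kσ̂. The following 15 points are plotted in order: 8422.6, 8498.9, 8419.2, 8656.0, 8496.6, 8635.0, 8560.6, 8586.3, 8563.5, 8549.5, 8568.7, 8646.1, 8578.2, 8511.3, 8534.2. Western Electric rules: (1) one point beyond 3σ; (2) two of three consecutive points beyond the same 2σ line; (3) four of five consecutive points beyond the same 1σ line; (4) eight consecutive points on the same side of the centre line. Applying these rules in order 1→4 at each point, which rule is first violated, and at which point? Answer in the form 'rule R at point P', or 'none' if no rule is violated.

rule 4 at point 13

Zone of each point (C = within 1σ̂, B = 1σ̂–2σ̂, A = 2σ̂–3σ̂, * = beyond 3σ̂; sign = side of CL): 1:-B, 2:-C, 3:-B, 4:+B, 5:-C, 6:+B, 7:+C, 8:+C, 9:+C, 10:+C, 11:+C, 12:+B, 13:+C, 14:-C, 15:-C
Rule 4 (eight consecutive points on the same side of the centre line) is satisfied at point 13.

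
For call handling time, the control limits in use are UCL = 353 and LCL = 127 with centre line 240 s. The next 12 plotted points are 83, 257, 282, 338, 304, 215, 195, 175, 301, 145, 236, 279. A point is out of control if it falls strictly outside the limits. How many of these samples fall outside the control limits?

1

Compare each point to [127, 353]: sample 1 = 83 < LCL.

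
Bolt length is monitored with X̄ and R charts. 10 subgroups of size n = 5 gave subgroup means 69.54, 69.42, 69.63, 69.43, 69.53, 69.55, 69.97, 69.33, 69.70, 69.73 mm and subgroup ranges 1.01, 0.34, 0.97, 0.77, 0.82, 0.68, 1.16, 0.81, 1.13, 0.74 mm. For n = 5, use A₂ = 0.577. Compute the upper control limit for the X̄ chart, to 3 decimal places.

70.069

X̄̄ = (69.54 + 69.42 + 69.63 + 69.43 + 69.53 + 69.55 + 69.97 + 69.33 + 69.70 + 69.73) / 10 = 695.8300 / 10 = 69.5830
R̄ = (1.01 + 0.34 + 0.97 + 0.77 + 0.82 + 0.68 + 1.16 + 0.81 + 1.13 + 0.74) / 10 = 8.4300 / 10 = 0.8430
UCL = X̄̄ + A₂·R̄ = 69.5830 + 0.577 × 0.8430 = 70.0694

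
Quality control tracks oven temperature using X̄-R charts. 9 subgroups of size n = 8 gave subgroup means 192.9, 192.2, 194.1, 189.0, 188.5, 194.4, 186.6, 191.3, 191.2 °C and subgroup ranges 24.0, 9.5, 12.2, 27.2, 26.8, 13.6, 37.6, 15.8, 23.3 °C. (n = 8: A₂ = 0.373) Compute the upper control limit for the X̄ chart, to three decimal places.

199.008

X̄̄ = (192.9 + 192.2 + 194.1 + 189.0 + 188.5 + 194.4 + 186.6 + 191.3 + 191.2) / 9 = 1720.2000 / 9 = 191.1333
R̄ = (24.0 + 9.5 + 12.2 + 27.2 + 26.8 + 13.6 + 37.6 + 15.8 + 23.3) / 9 = 190.0000 / 9 = 21.1111
UCL = X̄̄ + A₂·R̄ = 191.1333 + 0.373 × 21.1111 = 199.0078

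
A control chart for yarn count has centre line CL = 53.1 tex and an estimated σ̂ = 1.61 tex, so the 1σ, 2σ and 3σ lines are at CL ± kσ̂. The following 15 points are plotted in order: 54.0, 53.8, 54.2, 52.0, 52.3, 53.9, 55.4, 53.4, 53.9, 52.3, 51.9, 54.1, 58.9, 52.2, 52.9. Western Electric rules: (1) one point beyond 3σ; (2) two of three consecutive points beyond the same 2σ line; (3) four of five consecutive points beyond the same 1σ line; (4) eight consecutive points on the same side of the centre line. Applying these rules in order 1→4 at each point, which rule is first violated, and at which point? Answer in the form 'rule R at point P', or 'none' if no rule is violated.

rule 1 at point 13

Zone of each point (C = within 1σ̂, B = 1σ̂–2σ̂, A = 2σ̂–3σ̂, * = beyond 3σ̂; sign = side of CL): 1:+C, 2:+C, 3:+C, 4:-C, 5:-C, 6:+C, 7:+B, 8:+C, 9:+C, 10:-C, 11:-C, 12:+C, 13:+*, 14:-C, 15:-C
Rule 1 (one point beyond the 3σ limits) is satisfied at point 13.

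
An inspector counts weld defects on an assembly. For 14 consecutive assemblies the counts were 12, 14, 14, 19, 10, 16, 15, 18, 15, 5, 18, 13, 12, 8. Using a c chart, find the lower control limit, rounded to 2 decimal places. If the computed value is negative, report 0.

c̄ = (12 + 14 + 14 + 19 + 10 + 16 + 15 + 18 + 15 + 5 + 18 + 13 + 12 + 8) / 14 = 189 / 14 = 13.5000
LCL = c̄ − 3√c̄ = 13.5000 − 3 × 3.6742 = 2.4773

2.48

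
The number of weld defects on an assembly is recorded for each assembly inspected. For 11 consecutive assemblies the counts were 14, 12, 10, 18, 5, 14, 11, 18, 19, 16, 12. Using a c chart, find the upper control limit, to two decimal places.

c̄ = (14 + 12 + 10 + 18 + 5 + 14 + 11 + 18 + 19 + 16 + 12) / 11 = 149 / 11 = 13.5455
UCL = c̄ + 3√c̄ = 13.5455 + 3 × √13.5455 = 13.5455 + 3 × 3.6804 = 24.5867

24.59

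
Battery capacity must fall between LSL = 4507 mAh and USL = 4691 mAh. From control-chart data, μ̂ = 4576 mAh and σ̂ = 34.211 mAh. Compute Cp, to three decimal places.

Cp = (USL − LSL) / (6σ̂) = (4691 − 4507) / (6 × 34.211) = 184.0000 / 205.2660 = 0.8964

0.896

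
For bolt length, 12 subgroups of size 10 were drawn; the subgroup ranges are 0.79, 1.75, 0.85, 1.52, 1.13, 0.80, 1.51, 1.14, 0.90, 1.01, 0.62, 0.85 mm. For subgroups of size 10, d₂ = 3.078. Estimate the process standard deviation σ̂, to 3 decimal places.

0.348

R̄ = (0.79 + 1.75 + 0.85 + 1.52 + 1.13 + 0.80 + 1.51 + 1.14 + 0.90 + 1.01 + 0.62 + 0.85) / 12 = 1.0725
σ̂ = R̄ / d₂ = 1.0725 / 3.078 = 0.3484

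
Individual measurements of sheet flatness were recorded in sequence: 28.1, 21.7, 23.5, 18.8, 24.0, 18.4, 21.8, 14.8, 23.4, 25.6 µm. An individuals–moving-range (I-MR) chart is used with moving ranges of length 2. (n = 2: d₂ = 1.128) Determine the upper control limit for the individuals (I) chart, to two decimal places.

35.28

X̄ = (28.1 + 21.7 + 23.5 + 18.8 + 24.0 + 18.4 + 21.8 + 14.8 + 23.4 + 25.6) / 10 = 22.0100
Moving ranges: 6.4, 1.8, 4.7, 5.2, 5.6, 3.4, 7.0, 8.6, 2.2; M̄R̄ = 44.9000 / 9 = 4.9889
UCL = X̄ + 3·M̄R̄/d₂ = 22.0100 + 3 × 4.9889 / 1.128 = 35.2783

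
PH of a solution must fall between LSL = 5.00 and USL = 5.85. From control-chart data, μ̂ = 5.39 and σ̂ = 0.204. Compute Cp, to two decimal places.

0.69

Cp = (USL − LSL) / (6σ̂) = (5.85 − 5.00) / (6 × 0.204) = 0.8500 / 1.2240 = 0.6944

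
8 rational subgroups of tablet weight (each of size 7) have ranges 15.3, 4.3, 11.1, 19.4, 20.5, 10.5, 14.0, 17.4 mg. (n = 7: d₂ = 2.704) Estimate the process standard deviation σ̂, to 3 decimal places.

R̄ = (15.3 + 4.3 + 11.1 + 19.4 + 20.5 + 10.5 + 14.0 + 17.4) / 8 = 14.0625
σ̂ = R̄ / d₂ = 14.0625 / 2.704 = 5.2006

5.201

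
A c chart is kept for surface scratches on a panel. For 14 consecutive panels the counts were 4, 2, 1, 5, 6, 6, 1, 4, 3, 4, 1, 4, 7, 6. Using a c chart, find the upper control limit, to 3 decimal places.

c̄ = (4 + 2 + 1 + 5 + 6 + 6 + 1 + 4 + 3 + 4 + 1 + 4 + 7 + 6) / 14 = 54 / 14 = 3.8571
UCL = c̄ + 3√c̄ = 3.8571 + 3 × √3.8571 = 3.8571 + 3 × 1.9640 = 9.7490

9.749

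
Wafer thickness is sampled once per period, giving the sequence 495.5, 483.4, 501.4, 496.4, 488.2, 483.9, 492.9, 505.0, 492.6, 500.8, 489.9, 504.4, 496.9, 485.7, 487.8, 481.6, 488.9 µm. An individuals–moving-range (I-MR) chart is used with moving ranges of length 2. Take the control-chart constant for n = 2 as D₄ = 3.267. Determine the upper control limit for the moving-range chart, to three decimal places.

30.424

Moving ranges: 12.1, 18.0, 5.0, 8.2, 4.3, 9.0, 12.1, 12.4, 8.2, 10.9, 14.5, 7.5, 11.2, 2.1, 6.2, 7.3; M̄R̄ = 149.0000 / 16 = 9.3125
UCL_MR = D₄·M̄R̄ = 3.267 × 9.3125 = 30.4239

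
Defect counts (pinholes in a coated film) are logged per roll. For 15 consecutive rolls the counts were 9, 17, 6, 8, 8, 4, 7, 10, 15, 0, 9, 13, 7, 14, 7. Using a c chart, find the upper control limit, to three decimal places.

c̄ = (9 + 17 + 6 + 8 + 8 + 4 + 7 + 10 + 15 + 0 + 9 + 13 + 7 + 14 + 7) / 15 = 134 / 15 = 8.9333
UCL = c̄ + 3√c̄ = 8.9333 + 3 × √8.9333 = 8.9333 + 3 × 2.9889 = 17.8999

17.900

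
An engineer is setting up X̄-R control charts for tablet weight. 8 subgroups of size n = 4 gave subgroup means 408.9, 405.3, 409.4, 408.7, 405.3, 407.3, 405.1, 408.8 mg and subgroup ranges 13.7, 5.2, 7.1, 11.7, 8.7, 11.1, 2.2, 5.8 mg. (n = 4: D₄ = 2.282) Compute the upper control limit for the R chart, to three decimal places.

18.684

R̄ = (13.7 + 5.2 + 7.1 + 11.7 + 8.7 + 11.1 + 2.2 + 5.8) / 8 = 65.5000 / 8 = 8.1875
UCL_R = D₄·R̄ = 2.282 × 8.1875 = 18.6839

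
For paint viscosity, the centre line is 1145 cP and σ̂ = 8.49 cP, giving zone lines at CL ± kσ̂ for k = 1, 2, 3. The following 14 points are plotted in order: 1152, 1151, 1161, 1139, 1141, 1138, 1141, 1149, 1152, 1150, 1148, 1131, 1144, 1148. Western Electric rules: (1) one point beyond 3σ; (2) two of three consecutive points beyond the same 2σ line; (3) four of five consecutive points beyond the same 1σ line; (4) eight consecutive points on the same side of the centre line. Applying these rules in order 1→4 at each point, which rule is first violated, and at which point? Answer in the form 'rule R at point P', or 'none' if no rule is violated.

none

Zone of each point (C = within 1σ̂, B = 1σ̂–2σ̂, A = 2σ̂–3σ̂, * = beyond 3σ̂; sign = side of CL): 1:+C, 2:+C, 3:+B, 4:-C, 5:-C, 6:-C, 7:-C, 8:+C, 9:+C, 10:+C, 11:+C, 12:-B, 13:-C, 14:+C
No rule fires across all 14 points.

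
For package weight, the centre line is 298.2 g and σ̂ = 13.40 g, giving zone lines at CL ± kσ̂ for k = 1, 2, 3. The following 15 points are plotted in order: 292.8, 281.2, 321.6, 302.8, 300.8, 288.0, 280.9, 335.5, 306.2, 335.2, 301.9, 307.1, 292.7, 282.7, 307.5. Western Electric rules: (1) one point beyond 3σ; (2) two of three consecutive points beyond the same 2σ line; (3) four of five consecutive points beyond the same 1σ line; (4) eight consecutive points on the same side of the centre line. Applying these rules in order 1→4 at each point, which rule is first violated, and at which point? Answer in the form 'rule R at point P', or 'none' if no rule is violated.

Zone of each point (C = within 1σ̂, B = 1σ̂–2σ̂, A = 2σ̂–3σ̂, * = beyond 3σ̂; sign = side of CL): 1:-C, 2:-B, 3:+B, 4:+C, 5:+C, 6:-C, 7:-B, 8:+A, 9:+C, 10:+A, 11:+C, 12:+C, 13:-C, 14:-B, 15:+C
Rule 2 (two of three consecutive points beyond the same 2σ limit) is satisfied at point 10.

rule 2 at point 10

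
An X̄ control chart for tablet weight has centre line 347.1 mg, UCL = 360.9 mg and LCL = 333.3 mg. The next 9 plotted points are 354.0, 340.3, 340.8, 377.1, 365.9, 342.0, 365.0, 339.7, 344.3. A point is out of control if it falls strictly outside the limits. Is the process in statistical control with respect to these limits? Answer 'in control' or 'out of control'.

Compare each point to [333.3, 360.9]: sample 4 = 377.1 > UCL; sample 5 = 365.9 > UCL; sample 7 = 365.0 > UCL.

out of control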